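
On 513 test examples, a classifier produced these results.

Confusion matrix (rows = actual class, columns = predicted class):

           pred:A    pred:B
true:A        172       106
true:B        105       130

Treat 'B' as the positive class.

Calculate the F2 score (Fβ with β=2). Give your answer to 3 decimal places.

Fβ = (1+β²)·TP / ((1+β²)·TP + β²·FN + FP), with β²=4
= 5·130 / (5·130 + 4·105 + 106) = 0.553

0.553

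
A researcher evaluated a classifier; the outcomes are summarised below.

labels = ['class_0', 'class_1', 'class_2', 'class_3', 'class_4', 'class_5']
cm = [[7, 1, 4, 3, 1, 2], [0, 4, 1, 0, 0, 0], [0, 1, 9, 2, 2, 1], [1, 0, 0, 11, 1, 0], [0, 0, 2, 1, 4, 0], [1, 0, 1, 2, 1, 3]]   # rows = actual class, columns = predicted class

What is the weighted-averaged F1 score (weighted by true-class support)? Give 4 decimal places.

Per-class F1 score (2·TP/(2·TP+FP+FN)):
  class_0: TP=7, FP=0+0+1+0+1=2, FN=1+4+3+1+2=11 → 14/27 = 0.51852
  class_1: TP=4, FP=1+1+0+0+0=2, FN=0+1+0+0+0=1 → 8/11 = 0.72727
  class_2: TP=9, FP=4+1+0+2+1=8, FN=0+1+2+2+1=6 → 18/32 = 0.56250
  class_3: TP=11, FP=3+0+2+1+2=8, FN=1+0+0+1+0=2 → 22/32 = 0.68750
  class_4: TP=4, FP=1+0+2+1+1=5, FN=0+0+2+1+0=3 → 8/16 = 0.50000
  class_5: TP=3, FP=2+0+1+0+0=3, FN=1+0+1+2+1=5 → 6/14 = 0.42857
Weighted-F1 score = Σ (supportᵢ/N)·F1 scoreᵢ with N=66: (18/66)·0.51852 + (5/66)·0.72727 + (15/66)·0.56250 + (13/66)·0.68750 + (7/66)·0.50000 + (8/66)·0.42857 = 0.5647

0.5647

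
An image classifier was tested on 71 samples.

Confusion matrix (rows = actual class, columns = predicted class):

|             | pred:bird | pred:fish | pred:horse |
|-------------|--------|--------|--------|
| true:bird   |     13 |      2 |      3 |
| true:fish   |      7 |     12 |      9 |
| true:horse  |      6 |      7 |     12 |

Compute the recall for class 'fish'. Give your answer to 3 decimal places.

0.429

recall = TP/(TP+FN).
fish: TP=12, FN=7+9=16 → 12/28 = 0.4286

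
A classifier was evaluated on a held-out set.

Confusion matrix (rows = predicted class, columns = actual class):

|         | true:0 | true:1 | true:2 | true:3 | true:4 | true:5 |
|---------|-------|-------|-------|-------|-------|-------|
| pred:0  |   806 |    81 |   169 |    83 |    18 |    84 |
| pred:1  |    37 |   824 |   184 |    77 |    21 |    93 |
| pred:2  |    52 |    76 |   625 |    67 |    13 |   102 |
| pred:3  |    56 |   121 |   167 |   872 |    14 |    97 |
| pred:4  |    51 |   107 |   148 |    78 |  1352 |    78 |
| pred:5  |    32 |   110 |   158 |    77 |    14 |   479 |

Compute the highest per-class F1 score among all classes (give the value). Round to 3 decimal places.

Per-class F1 score (2·TP/(2·TP+FP+FN)):
  0: TP=806, FP=81+169+83+18+84=435, FN=37+52+56+51+32=228 → 1612/2275 = 0.7086
  1: TP=824, FP=37+184+77+21+93=412, FN=81+76+121+107+110=495 → 1648/2555 = 0.6450
  2: TP=625, FP=52+76+67+13+102=310, FN=169+184+167+148+158=826 → 1250/2386 = 0.5239
  3: TP=872, FP=56+121+167+14+97=455, FN=83+77+67+78+77=382 → 1744/2581 = 0.6757
  4: TP=1352, FP=51+107+148+78+78=462, FN=18+21+13+14+14=80 → 2704/3246 = 0.8330
  5: TP=479, FP=32+110+158+77+14=391, FN=84+93+102+97+78=454 → 958/1803 = 0.5313
Highest is class '4' with F1 score = 0.833.

0.833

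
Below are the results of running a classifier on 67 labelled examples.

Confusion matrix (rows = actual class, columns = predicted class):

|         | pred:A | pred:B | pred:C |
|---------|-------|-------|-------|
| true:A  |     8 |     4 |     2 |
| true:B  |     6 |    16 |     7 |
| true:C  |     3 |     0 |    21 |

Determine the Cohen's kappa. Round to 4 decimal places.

Observed agreement pₒ = trace/N = 45/67 = 0.67164
Expected agreement pₑ = Σ (rowᵢ·colᵢ)/N² = (14·17 + 29·20 + 24·30)/67² = 0.34262
κ = (pₒ − pₑ)/(1 − pₑ) = (0.67164 − 0.34262)/(1 − 0.34262) = 0.5005

0.5005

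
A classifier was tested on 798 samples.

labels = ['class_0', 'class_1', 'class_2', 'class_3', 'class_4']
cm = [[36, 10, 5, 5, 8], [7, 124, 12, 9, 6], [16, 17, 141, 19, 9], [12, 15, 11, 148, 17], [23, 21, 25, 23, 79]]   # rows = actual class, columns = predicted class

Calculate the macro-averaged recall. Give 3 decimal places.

Per-class recall (TP/(TP+FN)):
  class_0: TP=36, FN=10+5+5+8=28 → 36/64 = 0.5625
  class_1: TP=124, FN=7+12+9+6=34 → 124/158 = 0.7848
  class_2: TP=141, FN=16+17+19+9=61 → 141/202 = 0.6980
  class_3: TP=148, FN=12+15+11+17=55 → 148/203 = 0.7291
  class_4: TP=79, FN=23+21+25+23=92 → 79/171 = 0.4620
Macro-recall = mean = (0.5625 + 0.7848 + 0.6980 + 0.7291 + 0.4620) / 5 = 0.647

0.647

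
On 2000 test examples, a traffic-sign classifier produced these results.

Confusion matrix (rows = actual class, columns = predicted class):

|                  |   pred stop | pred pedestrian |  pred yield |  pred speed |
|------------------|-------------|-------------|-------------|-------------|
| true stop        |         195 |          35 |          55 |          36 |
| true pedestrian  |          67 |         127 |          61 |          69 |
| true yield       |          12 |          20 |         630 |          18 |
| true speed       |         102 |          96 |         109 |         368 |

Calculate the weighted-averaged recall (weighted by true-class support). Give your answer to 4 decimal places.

0.6600

Per-class recall (TP/(TP+FN)):
  stop: TP=195, FN=35+55+36=126 → 195/321 = 0.60748
  pedestrian: TP=127, FN=67+61+69=197 → 127/324 = 0.39198
  yield: TP=630, FN=12+20+18=50 → 630/680 = 0.92647
  speed: TP=368, FN=102+96+109=307 → 368/675 = 0.54519
Weighted-recall = Σ (supportᵢ/N)·recallᵢ with N=2000: (321/2000)·0.60748 + (324/2000)·0.39198 + (680/2000)·0.92647 + (675/2000)·0.54519 = 0.6600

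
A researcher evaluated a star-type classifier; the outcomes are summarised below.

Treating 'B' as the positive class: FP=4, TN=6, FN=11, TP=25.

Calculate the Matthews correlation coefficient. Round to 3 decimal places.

MCC = (TP·TN − FP·FN) / √((TP+FP)(TP+FN)(TN+FP)(TN+FN))
Numerator = 25·6 − 4·11 = 106
Denominator = √(29·36·10·17) = √177480 = 421.2838
MCC = 106 / 421.2838 = 0.252

0.252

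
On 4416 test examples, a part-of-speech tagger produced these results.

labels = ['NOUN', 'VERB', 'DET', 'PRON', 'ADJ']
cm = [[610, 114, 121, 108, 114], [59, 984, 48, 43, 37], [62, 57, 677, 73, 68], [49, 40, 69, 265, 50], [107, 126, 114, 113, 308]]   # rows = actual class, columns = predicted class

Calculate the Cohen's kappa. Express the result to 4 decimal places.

0.5467

Observed agreement pₒ = trace/N = 2844/4416 = 0.64402
Expected agreement pₑ = Σ (rowᵢ·colᵢ)/N² = (1067·887 + 1171·1321 + 937·1029 + 473·602 + 768·577)/4416² = 0.21462
κ = (pₒ − pₑ)/(1 − pₑ) = (0.64402 − 0.21462)/(1 − 0.21462) = 0.5467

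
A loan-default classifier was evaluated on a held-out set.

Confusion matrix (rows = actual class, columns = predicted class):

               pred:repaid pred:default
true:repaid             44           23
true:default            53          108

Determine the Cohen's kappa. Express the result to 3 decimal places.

Observed agreement pₒ = trace/N = 152/228 = 0.6667
Expected agreement pₑ = Σ (rowᵢ·colᵢ)/N² = (67·97 + 161·131)/228² = 0.5307
κ = (pₒ − pₑ)/(1 − pₑ) = (0.6667 − 0.5307)/(1 − 0.5307) = 0.290

0.290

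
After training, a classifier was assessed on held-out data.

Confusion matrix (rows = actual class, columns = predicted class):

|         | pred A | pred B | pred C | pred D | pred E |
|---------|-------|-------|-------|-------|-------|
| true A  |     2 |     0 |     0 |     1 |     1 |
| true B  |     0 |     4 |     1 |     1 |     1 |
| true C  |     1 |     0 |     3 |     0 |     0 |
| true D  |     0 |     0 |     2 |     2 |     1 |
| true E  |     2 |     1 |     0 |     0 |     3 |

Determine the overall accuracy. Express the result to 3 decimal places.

0.538

Accuracy = trace / total = (2+4+3+2+3=14) / 26 = 14/26 = 0.538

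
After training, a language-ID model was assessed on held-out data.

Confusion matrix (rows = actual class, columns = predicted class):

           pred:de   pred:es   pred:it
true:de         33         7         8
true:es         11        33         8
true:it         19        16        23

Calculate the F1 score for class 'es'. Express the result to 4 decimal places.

One-vs-rest for 'es': TP = diagonal; FP = other classes predicted 'es'; FN = 'es' predicted as other.
F1 score = 2·TP/(2·TP+FP+FN).
es: TP=33, FP=7+16=23, FN=11+8=19 → 66/108 = 0.61111

0.6111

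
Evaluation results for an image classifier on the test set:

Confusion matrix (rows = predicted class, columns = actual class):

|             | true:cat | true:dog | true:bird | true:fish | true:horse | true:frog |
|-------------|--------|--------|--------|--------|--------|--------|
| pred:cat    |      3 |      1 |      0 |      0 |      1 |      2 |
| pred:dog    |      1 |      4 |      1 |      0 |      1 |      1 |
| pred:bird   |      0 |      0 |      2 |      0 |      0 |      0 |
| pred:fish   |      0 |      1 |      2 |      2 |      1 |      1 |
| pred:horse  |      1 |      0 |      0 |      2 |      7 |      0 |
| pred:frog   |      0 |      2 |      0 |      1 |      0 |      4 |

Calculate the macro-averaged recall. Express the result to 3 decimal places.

0.517

Per-class recall (TP/(TP+FN)):
  cat: TP=3, FN=1+0+0+1+0=2 → 3/5 = 0.6000
  dog: TP=4, FN=1+0+1+0+2=4 → 4/8 = 0.5000
  bird: TP=2, FN=0+1+2+0+0=3 → 2/5 = 0.4000
  fish: TP=2, FN=0+0+0+2+1=3 → 2/5 = 0.4000
  horse: TP=7, FN=1+1+0+1+0=3 → 7/10 = 0.7000
  frog: TP=4, FN=2+1+0+1+0=4 → 4/8 = 0.5000
Macro-recall = mean = (0.6000 + 0.5000 + 0.4000 + 0.4000 + 0.7000 + 0.5000) / 6 = 0.517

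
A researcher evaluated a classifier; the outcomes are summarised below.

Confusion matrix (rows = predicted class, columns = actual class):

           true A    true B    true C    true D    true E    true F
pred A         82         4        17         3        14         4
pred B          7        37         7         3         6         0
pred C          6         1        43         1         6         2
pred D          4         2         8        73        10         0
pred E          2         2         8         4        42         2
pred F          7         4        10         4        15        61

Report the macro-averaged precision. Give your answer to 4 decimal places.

0.6772

Per-class precision (TP/(TP+FP)):
  A: TP=82, FP=4+17+3+14+4=42 → 82/124 = 0.66129
  B: TP=37, FP=7+7+3+6+0=23 → 37/60 = 0.61667
  C: TP=43, FP=6+1+1+6+2=16 → 43/59 = 0.72881
  D: TP=73, FP=4+2+8+10+0=24 → 73/97 = 0.75258
  E: TP=42, FP=2+2+8+4+2=18 → 42/60 = 0.70000
  F: TP=61, FP=7+4+10+4+15=40 → 61/101 = 0.60396
Macro-precision = mean = (0.66129 + 0.61667 + 0.72881 + 0.75258 + 0.70000 + 0.60396) / 6 = 0.6772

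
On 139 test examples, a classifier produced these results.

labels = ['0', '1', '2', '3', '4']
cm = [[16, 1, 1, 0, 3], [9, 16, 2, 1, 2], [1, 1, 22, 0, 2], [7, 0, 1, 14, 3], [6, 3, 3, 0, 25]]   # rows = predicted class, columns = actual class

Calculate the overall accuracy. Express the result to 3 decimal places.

Accuracy = trace / total = (16+16+22+14+25=93) / 139 = 93/139 = 0.669

0.669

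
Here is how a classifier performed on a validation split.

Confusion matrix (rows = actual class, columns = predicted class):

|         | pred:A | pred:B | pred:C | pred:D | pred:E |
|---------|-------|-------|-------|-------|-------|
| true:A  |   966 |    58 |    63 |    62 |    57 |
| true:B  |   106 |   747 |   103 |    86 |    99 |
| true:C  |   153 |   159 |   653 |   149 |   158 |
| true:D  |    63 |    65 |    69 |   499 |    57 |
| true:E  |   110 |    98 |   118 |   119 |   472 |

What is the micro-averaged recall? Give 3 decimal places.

Micro-averaging pools counts across classes: ΣTP=3337, ΣFP=1952, ΣFN=1952.
Micro-recall = TP/(TP+FN) on pooled counts = 0.631 (equals overall accuracy in single-label multiclass).

0.631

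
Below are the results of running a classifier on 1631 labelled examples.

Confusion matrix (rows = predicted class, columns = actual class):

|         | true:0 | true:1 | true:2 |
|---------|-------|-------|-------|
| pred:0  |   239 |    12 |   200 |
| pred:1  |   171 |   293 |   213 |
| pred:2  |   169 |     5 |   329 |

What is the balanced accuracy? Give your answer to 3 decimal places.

0.600

Balanced accuracy = mean of per-class recall.
  0: recall = 239/579 = 0.4128
  1: recall = 293/310 = 0.9452
  2: recall = 329/742 = 0.4434
Mean = (0.4128 + 0.9452 + 0.4434) / 3 = 0.600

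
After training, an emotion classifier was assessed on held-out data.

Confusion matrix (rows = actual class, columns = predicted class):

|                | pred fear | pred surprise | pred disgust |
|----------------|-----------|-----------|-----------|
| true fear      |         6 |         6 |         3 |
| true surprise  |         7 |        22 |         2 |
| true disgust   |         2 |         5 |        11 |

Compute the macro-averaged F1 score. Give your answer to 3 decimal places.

Per-class F1 score (2·TP/(2·TP+FP+FN)):
  fear: TP=6, FP=7+2=9, FN=6+3=9 → 12/30 = 0.4000
  surprise: TP=22, FP=6+5=11, FN=7+2=9 → 44/64 = 0.6875
  disgust: TP=11, FP=3+2=5, FN=2+5=7 → 22/34 = 0.6471
Macro-F1 score = mean = (0.4000 + 0.6875 + 0.6471) / 3 = 0.578

0.578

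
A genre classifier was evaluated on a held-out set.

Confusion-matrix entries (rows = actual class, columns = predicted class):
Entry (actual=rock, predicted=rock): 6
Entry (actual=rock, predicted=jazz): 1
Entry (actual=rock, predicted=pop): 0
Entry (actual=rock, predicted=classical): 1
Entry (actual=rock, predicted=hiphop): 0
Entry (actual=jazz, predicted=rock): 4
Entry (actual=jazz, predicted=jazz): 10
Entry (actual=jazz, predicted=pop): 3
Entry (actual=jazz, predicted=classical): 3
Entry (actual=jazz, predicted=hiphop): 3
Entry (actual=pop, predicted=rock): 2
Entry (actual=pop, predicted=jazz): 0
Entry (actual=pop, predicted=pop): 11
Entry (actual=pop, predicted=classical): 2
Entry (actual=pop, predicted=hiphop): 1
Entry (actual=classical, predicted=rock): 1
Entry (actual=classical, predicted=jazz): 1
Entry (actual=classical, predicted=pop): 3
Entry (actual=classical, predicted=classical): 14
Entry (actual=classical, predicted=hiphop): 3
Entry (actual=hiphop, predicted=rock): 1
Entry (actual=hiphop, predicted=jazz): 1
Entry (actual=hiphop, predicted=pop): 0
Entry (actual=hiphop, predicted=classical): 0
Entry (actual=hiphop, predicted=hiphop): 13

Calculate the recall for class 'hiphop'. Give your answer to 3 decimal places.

Treat 'hiphop' as positive and all other classes as negative.
recall = TP/(TP+FN).
hiphop: TP=13, FN=1+1+0+0=2 → 13/15 = 0.8667

0.867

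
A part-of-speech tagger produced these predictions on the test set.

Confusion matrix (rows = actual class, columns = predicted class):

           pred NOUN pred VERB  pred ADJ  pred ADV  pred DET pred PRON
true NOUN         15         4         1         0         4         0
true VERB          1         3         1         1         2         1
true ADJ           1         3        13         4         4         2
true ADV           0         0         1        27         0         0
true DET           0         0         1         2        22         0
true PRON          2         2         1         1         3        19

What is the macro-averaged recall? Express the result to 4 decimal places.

Per-class recall (TP/(TP+FN)):
  NOUN: TP=15, FN=4+1+0+4+0=9 → 15/24 = 0.62500
  VERB: TP=3, FN=1+1+1+2+1=6 → 3/9 = 0.33333
  ADJ: TP=13, FN=1+3+4+4+2=14 → 13/27 = 0.48148
  ADV: TP=27, FN=0+0+1+0+0=1 → 27/28 = 0.96429
  DET: TP=22, FN=0+0+1+2+0=3 → 22/25 = 0.88000
  PRON: TP=19, FN=2+2+1+1+3=9 → 19/28 = 0.67857
Macro-recall = mean = (0.62500 + 0.33333 + 0.48148 + 0.96429 + 0.88000 + 0.67857) / 6 = 0.6604

0.6604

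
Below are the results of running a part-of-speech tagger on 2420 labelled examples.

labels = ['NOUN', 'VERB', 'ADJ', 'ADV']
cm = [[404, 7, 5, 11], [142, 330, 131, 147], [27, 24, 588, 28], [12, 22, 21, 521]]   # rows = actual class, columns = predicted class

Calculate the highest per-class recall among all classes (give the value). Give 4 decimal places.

0.9461

Per-class recall (TP/(TP+FN)):
  NOUN: TP=404, FN=7+5+11=23 → 404/427 = 0.94614
  VERB: TP=330, FN=142+131+147=420 → 330/750 = 0.44000
  ADJ: TP=588, FN=27+24+28=79 → 588/667 = 0.88156
  ADV: TP=521, FN=12+22+21=55 → 521/576 = 0.90451
Highest is class 'NOUN' with recall = 0.9461.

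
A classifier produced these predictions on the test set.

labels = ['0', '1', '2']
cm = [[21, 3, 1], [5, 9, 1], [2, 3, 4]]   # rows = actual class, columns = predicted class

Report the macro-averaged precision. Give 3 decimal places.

0.672

Per-class precision (TP/(TP+FP)):
  0: TP=21, FP=5+2=7 → 21/28 = 0.7500
  1: TP=9, FP=3+3=6 → 9/15 = 0.6000
  2: TP=4, FP=1+1=2 → 4/6 = 0.6667
Macro-precision = mean = (0.7500 + 0.6000 + 0.6667) / 3 = 0.672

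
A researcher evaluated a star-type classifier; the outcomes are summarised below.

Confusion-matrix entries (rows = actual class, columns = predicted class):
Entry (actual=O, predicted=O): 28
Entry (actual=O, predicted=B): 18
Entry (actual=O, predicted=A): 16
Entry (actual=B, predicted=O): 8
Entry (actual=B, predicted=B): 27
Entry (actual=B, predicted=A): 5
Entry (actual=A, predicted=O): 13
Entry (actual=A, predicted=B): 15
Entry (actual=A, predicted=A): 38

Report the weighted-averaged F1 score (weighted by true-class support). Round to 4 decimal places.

0.5536

Per-class F1 score (2·TP/(2·TP+FP+FN)):
  O: TP=28, FP=8+13=21, FN=18+16=34 → 56/111 = 0.50450
  B: TP=27, FP=18+15=33, FN=8+5=13 → 54/100 = 0.54000
  A: TP=38, FP=16+5=21, FN=13+15=28 → 76/125 = 0.60800
Weighted-F1 score = Σ (supportᵢ/N)·F1 scoreᵢ with N=168: (62/168)·0.50450 + (40/168)·0.54000 + (66/168)·0.60800 = 0.5536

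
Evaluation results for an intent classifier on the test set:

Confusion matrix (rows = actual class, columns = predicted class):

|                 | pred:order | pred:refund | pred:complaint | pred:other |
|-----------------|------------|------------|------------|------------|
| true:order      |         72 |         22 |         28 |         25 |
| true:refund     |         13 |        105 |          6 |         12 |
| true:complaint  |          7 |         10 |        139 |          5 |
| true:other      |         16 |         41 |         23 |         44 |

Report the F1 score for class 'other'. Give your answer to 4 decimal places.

One-vs-rest for 'other': TP = diagonal; FP = other classes predicted 'other'; FN = 'other' predicted as other.
F1 score = 2·TP/(2·TP+FP+FN).
other: TP=44, FP=25+12+5=42, FN=16+41+23=80 → 88/210 = 0.41905

0.4190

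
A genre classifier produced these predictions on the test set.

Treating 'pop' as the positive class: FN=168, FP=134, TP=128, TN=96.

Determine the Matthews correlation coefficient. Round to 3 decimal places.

-0.149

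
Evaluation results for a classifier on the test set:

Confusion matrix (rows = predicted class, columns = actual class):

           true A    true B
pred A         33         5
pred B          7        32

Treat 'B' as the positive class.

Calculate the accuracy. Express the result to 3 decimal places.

Accuracy = (TP+TN)/N = (32+33)/77 = 0.844

0.844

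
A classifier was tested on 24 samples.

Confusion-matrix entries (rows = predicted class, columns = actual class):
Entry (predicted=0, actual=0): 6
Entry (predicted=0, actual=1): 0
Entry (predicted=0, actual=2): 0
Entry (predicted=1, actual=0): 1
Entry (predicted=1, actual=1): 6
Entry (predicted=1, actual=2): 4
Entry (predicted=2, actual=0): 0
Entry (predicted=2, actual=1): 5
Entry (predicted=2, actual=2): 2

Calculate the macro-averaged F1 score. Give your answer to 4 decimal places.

0.5921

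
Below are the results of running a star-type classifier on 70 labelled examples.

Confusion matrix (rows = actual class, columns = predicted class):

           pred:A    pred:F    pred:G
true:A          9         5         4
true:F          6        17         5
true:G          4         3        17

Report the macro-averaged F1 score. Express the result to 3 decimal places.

0.603

Per-class F1 score (2·TP/(2·TP+FP+FN)):
  A: TP=9, FP=6+4=10, FN=5+4=9 → 18/37 = 0.4865
  F: TP=17, FP=5+3=8, FN=6+5=11 → 34/53 = 0.6415
  G: TP=17, FP=4+5=9, FN=4+3=7 → 34/50 = 0.6800
Macro-F1 score = mean = (0.4865 + 0.6415 + 0.6800) / 3 = 0.603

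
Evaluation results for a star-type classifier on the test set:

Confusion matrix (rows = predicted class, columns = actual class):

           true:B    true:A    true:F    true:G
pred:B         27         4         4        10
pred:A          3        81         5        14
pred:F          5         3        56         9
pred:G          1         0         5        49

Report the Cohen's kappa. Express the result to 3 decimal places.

0.689

Observed agreement pₒ = trace/N = 213/276 = 0.7717
Expected agreement pₑ = Σ (rowᵢ·colᵢ)/N² = (36·45 + 88·103 + 70·73 + 82·55)/276² = 0.2665
κ = (pₒ − pₑ)/(1 − pₑ) = (0.7717 − 0.2665)/(1 − 0.2665) = 0.689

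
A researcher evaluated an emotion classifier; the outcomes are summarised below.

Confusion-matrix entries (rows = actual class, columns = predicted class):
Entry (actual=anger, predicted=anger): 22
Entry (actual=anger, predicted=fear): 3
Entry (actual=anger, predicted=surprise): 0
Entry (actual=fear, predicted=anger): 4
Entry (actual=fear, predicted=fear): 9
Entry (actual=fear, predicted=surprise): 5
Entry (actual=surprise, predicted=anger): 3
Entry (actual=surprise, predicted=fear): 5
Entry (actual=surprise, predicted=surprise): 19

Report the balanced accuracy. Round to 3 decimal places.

0.695

Balanced accuracy = mean of per-class recall.
  anger: recall = 22/25 = 0.8800
  fear: recall = 9/18 = 0.5000
  surprise: recall = 19/27 = 0.7037
Mean = (0.8800 + 0.5000 + 0.7037) / 3 = 0.695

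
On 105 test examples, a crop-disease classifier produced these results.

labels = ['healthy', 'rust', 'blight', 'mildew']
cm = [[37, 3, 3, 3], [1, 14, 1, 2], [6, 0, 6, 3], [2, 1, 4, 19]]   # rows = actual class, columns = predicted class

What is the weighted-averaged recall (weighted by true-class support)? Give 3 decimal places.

0.724

Per-class recall (TP/(TP+FN)):
  healthy: TP=37, FN=3+3+3=9 → 37/46 = 0.8043
  rust: TP=14, FN=1+1+2=4 → 14/18 = 0.7778
  blight: TP=6, FN=6+0+3=9 → 6/15 = 0.4000
  mildew: TP=19, FN=2+1+4=7 → 19/26 = 0.7308
Weighted-recall = Σ (supportᵢ/N)·recallᵢ with N=105: (46/105)·0.8043 + (18/105)·0.7778 + (15/105)·0.4000 + (26/105)·0.7308 = 0.724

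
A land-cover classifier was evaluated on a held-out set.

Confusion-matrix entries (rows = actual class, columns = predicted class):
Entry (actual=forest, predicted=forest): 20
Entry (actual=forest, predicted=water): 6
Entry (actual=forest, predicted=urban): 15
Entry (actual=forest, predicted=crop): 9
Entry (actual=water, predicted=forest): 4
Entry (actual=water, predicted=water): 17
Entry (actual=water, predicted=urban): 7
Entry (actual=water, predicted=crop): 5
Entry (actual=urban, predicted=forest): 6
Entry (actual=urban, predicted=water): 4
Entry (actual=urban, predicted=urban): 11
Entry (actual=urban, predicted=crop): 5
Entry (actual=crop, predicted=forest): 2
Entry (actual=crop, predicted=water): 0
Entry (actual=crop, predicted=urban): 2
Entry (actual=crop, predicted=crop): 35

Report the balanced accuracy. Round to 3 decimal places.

0.559

Balanced accuracy = mean of per-class recall.
  forest: recall = 20/50 = 0.4000
  water: recall = 17/33 = 0.5152
  urban: recall = 11/26 = 0.4231
  crop: recall = 35/39 = 0.8974
Mean = (0.4000 + 0.5152 + 0.4231 + 0.8974) / 4 = 0.559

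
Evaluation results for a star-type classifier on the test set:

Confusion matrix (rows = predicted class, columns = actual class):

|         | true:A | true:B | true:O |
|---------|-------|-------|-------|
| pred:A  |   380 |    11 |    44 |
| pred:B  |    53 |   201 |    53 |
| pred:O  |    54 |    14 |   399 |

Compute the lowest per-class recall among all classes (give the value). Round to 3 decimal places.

Per-class recall (TP/(TP+FN)):
  A: TP=380, FN=53+54=107 → 380/487 = 0.7803
  B: TP=201, FN=11+14=25 → 201/226 = 0.8894
  O: TP=399, FN=44+53=97 → 399/496 = 0.8044
Lowest is class 'A' with recall = 0.780.

0.780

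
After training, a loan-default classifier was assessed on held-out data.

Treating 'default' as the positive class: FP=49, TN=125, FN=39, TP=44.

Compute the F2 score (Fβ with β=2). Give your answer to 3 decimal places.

0.518

Fβ = (1+β²)·TP / ((1+β²)·TP + β²·FN + FP), with β²=4
= 5·44 / (5·44 + 4·39 + 49) = 0.518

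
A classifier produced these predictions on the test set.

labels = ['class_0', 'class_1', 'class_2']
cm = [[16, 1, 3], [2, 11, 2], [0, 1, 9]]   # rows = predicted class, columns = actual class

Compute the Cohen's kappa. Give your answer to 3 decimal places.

0.695

Observed agreement pₒ = trace/N = 36/45 = 0.8000
Expected agreement pₑ = Σ (rowᵢ·colᵢ)/N² = (18·20 + 13·15 + 14·10)/45² = 0.3432
κ = (pₒ − pₑ)/(1 − pₑ) = (0.8000 − 0.3432)/(1 − 0.3432) = 0.695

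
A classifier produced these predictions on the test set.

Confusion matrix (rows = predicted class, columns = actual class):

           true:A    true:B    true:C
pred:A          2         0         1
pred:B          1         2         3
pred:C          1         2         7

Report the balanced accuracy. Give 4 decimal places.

0.5455

Balanced accuracy = mean of per-class recall.
  A: recall = 2/4 = 0.50000
  B: recall = 2/4 = 0.50000
  C: recall = 7/11 = 0.63636
Mean = (0.50000 + 0.50000 + 0.63636) / 3 = 0.5455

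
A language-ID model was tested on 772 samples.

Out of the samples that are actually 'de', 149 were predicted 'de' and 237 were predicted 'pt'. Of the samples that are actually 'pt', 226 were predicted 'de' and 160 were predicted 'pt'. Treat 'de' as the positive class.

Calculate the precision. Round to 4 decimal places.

0.3973

Precision = TP/(TP+FP) = 149/(149+226) = 149/375 = 0.3973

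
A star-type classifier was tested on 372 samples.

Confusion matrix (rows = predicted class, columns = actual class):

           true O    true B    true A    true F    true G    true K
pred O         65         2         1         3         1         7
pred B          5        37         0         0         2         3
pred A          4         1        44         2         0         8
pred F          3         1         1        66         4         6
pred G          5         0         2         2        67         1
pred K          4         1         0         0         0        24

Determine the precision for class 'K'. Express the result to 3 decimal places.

0.828

precision = TP/(TP+FP).
K: TP=24, FP=4+1+0+0+0=5 → 24/29 = 0.8276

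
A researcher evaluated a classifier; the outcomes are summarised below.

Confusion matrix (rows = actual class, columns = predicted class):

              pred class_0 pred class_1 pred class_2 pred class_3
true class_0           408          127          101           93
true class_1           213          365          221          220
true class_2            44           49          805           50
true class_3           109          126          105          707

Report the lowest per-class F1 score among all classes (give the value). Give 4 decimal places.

0.4330

Per-class F1 score (2·TP/(2·TP+FP+FN)):
  class_0: TP=408, FP=213+44+109=366, FN=127+101+93=321 → 816/1503 = 0.54291
  class_1: TP=365, FP=127+49+126=302, FN=213+221+220=654 → 730/1686 = 0.43298
  class_2: TP=805, FP=101+221+105=427, FN=44+49+50=143 → 1610/2180 = 0.73853
  class_3: TP=707, FP=93+220+50=363, FN=109+126+105=340 → 1414/2117 = 0.66793
Lowest is class 'class_1' with F1 score = 0.4330.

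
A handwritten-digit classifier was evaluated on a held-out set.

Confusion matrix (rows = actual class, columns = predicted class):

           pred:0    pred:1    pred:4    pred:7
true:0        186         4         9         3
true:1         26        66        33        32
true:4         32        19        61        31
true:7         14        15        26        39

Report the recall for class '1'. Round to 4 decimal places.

0.4204

One-vs-rest for '1': TP = diagonal; FP = other classes predicted '1'; FN = '1' predicted as other.
recall = TP/(TP+FN).
1: TP=66, FN=26+33+32=91 → 66/157 = 0.42038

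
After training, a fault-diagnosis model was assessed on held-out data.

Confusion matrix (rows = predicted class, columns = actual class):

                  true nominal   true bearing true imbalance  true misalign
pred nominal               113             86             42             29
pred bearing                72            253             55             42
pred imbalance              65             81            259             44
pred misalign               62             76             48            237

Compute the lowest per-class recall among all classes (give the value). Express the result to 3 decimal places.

0.362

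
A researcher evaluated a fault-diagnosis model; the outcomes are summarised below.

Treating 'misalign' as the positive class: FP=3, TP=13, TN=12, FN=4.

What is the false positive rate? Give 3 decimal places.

FPR = FP/(FP+TN) = 3/(3+12) = 0.200

0.200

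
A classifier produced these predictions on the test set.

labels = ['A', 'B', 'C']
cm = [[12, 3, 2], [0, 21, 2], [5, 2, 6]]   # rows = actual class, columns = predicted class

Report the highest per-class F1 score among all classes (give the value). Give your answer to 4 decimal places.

0.8571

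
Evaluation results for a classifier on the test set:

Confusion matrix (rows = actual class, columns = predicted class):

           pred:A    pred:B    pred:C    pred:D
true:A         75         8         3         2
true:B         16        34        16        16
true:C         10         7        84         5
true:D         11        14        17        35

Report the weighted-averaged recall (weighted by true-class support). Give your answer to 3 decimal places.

0.646

Per-class recall (TP/(TP+FN)):
  A: TP=75, FN=8+3+2=13 → 75/88 = 0.8523
  B: TP=34, FN=16+16+16=48 → 34/82 = 0.4146
  C: TP=84, FN=10+7+5=22 → 84/106 = 0.7925
  D: TP=35, FN=11+14+17=42 → 35/77 = 0.4545
Weighted-recall = Σ (supportᵢ/N)·recallᵢ with N=353: (88/353)·0.8523 + (82/353)·0.4146 + (106/353)·0.7925 + (77/353)·0.4545 = 0.646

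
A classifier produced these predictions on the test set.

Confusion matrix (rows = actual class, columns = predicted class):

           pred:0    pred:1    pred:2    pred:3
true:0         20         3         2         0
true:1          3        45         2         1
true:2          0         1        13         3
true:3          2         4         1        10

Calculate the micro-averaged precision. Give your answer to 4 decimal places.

Micro-averaging pools counts across classes: ΣTP=88, ΣFP=22, ΣFN=22.
Micro-precision = TP/(TP+FP) on pooled counts = 0.8000 (equals overall accuracy in single-label multiclass).

0.8000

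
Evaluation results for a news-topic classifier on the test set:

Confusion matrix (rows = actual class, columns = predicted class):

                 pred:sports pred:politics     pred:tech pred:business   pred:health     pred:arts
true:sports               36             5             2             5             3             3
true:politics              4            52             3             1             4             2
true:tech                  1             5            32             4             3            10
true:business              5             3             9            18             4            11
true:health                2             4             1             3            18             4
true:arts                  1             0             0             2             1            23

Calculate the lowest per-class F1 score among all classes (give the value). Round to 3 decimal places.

0.434

Per-class F1 score (2·TP/(2·TP+FP+FN)):
  sports: TP=36, FP=4+1+5+2+1=13, FN=5+2+5+3+3=18 → 72/103 = 0.6990
  politics: TP=52, FP=5+5+3+4+0=17, FN=4+3+1+4+2=14 → 104/135 = 0.7704
  tech: TP=32, FP=2+3+9+1+0=15, FN=1+5+4+3+10=23 → 64/102 = 0.6275
  business: TP=18, FP=5+1+4+3+2=15, FN=5+3+9+4+11=32 → 36/83 = 0.4337
  health: TP=18, FP=3+4+3+4+1=15, FN=2+4+1+3+4=14 → 36/65 = 0.5538
  arts: TP=23, FP=3+2+10+11+4=30, FN=1+0+0+2+1=4 → 46/80 = 0.5750
Lowest is class 'business' with F1 score = 0.434.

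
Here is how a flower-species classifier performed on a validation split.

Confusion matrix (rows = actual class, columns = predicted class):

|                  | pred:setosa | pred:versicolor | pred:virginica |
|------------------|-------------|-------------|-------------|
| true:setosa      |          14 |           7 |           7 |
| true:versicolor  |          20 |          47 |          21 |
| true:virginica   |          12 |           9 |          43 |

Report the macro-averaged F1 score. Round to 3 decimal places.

Per-class F1 score (2·TP/(2·TP+FP+FN)):
  setosa: TP=14, FP=20+12=32, FN=7+7=14 → 28/74 = 0.3784
  versicolor: TP=47, FP=7+9=16, FN=20+21=41 → 94/151 = 0.6225
  virginica: TP=43, FP=7+21=28, FN=12+9=21 → 86/135 = 0.6370
Macro-F1 score = mean = (0.3784 + 0.6225 + 0.6370) / 3 = 0.546

0.546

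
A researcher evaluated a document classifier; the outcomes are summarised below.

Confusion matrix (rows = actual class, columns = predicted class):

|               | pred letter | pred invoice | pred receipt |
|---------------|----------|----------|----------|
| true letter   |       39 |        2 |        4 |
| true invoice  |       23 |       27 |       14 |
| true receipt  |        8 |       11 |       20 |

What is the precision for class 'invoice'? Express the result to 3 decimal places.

0.675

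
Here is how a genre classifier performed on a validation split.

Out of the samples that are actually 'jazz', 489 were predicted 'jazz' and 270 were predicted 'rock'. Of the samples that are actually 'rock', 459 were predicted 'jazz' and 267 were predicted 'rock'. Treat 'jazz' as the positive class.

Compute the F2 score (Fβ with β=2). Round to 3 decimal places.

0.614

Fβ = (1+β²)·TP / ((1+β²)·TP + β²·FN + FP), with β²=4
= 5·489 / (5·489 + 4·270 + 459) = 0.614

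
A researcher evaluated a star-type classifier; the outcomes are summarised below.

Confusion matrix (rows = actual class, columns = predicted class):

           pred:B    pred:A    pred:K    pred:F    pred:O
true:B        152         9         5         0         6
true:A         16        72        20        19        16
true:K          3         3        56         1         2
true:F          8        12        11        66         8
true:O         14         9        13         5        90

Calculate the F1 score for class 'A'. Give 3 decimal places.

0.581

F1 score = 2·TP/(2·TP+FP+FN).
A: TP=72, FP=9+3+12+9=33, FN=16+20+19+16=71 → 144/248 = 0.5806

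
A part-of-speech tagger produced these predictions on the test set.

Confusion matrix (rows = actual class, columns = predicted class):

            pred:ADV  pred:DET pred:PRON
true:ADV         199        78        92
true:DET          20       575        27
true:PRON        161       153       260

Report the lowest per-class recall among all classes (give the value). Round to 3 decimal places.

0.453

Per-class recall (TP/(TP+FN)):
  ADV: TP=199, FN=78+92=170 → 199/369 = 0.5393
  DET: TP=575, FN=20+27=47 → 575/622 = 0.9244
  PRON: TP=260, FN=161+153=314 → 260/574 = 0.4530
Lowest is class 'PRON' with recall = 0.453.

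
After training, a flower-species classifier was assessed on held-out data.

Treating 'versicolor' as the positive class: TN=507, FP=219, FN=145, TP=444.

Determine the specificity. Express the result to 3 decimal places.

0.698

Specificity = TN/(TN+FP) = 507/(507+219) = 0.698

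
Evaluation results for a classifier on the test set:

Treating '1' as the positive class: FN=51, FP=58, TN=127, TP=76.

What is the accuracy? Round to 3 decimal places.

Accuracy = (TP+TN)/N = (76+127)/312 = 0.651

0.651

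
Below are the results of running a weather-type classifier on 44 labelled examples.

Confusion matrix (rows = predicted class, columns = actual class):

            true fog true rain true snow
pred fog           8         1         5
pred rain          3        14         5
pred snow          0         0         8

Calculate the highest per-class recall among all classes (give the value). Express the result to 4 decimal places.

Per-class recall (TP/(TP+FN)):
  fog: TP=8, FN=3+0=3 → 8/11 = 0.72727
  rain: TP=14, FN=1+0=1 → 14/15 = 0.93333
  snow: TP=8, FN=5+5=10 → 8/18 = 0.44444
Highest is class 'rain' with recall = 0.9333.

0.9333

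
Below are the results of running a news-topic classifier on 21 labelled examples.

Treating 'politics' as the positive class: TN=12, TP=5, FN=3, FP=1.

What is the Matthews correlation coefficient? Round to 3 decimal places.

MCC = (TP·TN − FP·FN) / √((TP+FP)(TP+FN)(TN+FP)(TN+FN))
Numerator = 5·12 − 1·3 = 57
Denominator = √(6·8·13·15) = √9360 = 96.7471
MCC = 57 / 96.7471 = 0.589

0.589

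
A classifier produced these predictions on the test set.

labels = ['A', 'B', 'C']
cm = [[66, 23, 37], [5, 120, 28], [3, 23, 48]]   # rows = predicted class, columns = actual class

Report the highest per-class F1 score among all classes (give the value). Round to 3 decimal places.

Per-class F1 score (2·TP/(2·TP+FP+FN)):
  A: TP=66, FP=23+37=60, FN=5+3=8 → 132/200 = 0.6600
  B: TP=120, FP=5+28=33, FN=23+23=46 → 240/319 = 0.7524
  C: TP=48, FP=3+23=26, FN=37+28=65 → 96/187 = 0.5134
Highest is class 'B' with F1 score = 0.752.

0.752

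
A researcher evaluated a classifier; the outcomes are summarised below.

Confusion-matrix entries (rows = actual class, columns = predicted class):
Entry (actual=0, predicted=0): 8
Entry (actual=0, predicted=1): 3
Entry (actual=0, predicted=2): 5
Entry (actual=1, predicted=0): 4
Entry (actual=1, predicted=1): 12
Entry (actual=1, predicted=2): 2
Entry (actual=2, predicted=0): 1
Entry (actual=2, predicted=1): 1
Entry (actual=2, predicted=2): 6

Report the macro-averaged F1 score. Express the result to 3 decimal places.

0.610

Per-class F1 score (2·TP/(2·TP+FP+FN)):
  0: TP=8, FP=4+1=5, FN=3+5=8 → 16/29 = 0.5517
  1: TP=12, FP=3+1=4, FN=4+2=6 → 24/34 = 0.7059
  2: TP=6, FP=5+2=7, FN=1+1=2 → 12/21 = 0.5714
Macro-F1 score = mean = (0.5517 + 0.7059 + 0.5714) / 3 = 0.610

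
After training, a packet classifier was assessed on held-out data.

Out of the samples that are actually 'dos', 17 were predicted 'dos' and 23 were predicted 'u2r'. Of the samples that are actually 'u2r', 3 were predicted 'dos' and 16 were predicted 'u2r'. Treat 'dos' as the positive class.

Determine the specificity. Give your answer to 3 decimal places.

0.842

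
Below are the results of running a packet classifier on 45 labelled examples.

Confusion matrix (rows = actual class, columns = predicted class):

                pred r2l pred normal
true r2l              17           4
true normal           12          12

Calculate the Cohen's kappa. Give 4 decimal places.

0.3023

Observed agreement pₒ = trace/N = 29/45 = 0.64444
Expected agreement pₑ = Σ (rowᵢ·colᵢ)/N² = (21·29 + 24·16)/45² = 0.49037
κ = (pₒ − pₑ)/(1 − pₑ) = (0.64444 − 0.49037)/(1 − 0.49037) = 0.3023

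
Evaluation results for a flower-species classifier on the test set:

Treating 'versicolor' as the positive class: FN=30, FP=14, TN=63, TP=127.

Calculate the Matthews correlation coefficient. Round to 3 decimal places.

MCC = (TP·TN − FP·FN) / √((TP+FP)(TP+FN)(TN+FP)(TN+FN))
Numerator = 127·63 − 14·30 = 7581
Denominator = √(141·157·77·93) = √158523057 = 12590.5940
MCC = 7581 / 12590.5940 = 0.602

0.602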